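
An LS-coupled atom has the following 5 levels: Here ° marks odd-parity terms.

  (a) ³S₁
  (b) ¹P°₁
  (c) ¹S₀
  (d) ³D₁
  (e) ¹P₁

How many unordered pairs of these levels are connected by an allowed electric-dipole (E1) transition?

2

(a)–(b): forbidden (ΔS).
(a)–(c): forbidden (parity, ΔS, ΔL).
(a)–(d): forbidden (parity, ΔL).
(a)–(e): forbidden (parity, ΔS).
(b)–(c): allowed.
(b)–(d): forbidden (ΔS).
(b)–(e): allowed.
(c)–(d): forbidden (parity, ΔS, ΔL).
(c)–(e): forbidden (parity).
(d)–(e): forbidden (parity, ΔS).
Allowed pairs: 2 of 10.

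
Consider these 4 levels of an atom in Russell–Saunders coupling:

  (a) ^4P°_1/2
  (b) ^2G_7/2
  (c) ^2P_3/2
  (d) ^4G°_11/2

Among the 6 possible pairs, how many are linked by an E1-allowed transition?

0

(a)–(b): forbidden (ΔS, ΔL, ΔJ).
(a)–(c): forbidden (ΔS).
(a)–(d): forbidden (parity, ΔL, ΔJ).
(b)–(c): forbidden (parity, ΔL, ΔJ).
(b)–(d): forbidden (ΔS, ΔJ).
(c)–(d): forbidden (ΔS, ΔL, ΔJ).
Allowed pairs: 0 of 6.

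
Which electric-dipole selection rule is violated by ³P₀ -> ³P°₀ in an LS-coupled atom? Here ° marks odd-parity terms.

Initial level: S=1, L=1, J=0, parity even. Final level: S=1, L=1, J=0, parity odd.
ΔL = 0, ±1 (not L=0↔0): L: 1 → 1, ΔL = +0 — ✓.
Parity must change: even → odd — ✓.
ΔS = 0: S: 1 → 1 — ✓.
ΔJ = 0, ±1 (not J=0↔0): J: 0 → 0, ΔJ = +0 — ✗.

the J=0 ↔ J=0 exclusion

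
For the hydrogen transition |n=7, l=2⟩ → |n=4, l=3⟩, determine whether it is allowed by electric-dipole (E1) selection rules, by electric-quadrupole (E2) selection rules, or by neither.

Δl = 3 − 2 = +1; l_i + l_f = 5.
E1 (Δl = ±1): satisfied.
E2 (Δl = 0,±2, l_i+l_f ≥ 2): not satisfied.

E1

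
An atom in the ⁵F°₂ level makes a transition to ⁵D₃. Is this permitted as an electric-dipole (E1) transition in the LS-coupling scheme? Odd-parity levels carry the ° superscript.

allowed

ΔL = 0, ±1 (not L=0↔0): L: 3 → 2, ΔL = -1 — ✓.
ΔS = 0: S: 2 → 2 — ✓.
Parity must change: odd → even — ✓.
ΔJ = 0, ±1 (not J=0↔0): J: 2 → 3, ΔJ = +1 — ✓.
All four E1 rules are satisfied.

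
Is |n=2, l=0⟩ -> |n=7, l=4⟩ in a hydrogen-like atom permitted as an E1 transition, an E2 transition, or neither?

Δl = 4 − 0 = +4; l_i + l_f = 4.
E1 (Δl = ±1): not satisfied.
E2 (Δl = 0,±2, l_i+l_f ≥ 2): not satisfied.

neither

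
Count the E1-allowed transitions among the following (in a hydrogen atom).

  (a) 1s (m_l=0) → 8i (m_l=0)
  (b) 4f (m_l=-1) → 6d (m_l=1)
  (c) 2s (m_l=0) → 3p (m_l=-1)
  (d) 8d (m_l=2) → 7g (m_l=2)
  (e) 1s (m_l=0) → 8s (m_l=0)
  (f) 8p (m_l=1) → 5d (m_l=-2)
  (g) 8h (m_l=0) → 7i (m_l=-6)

(a) forbidden — Δl = +6 (E1 requires Δl = ±1)
(b) forbidden — Δm_l = +2 (E1 requires Δm_l = 0, ±1)
(c) allowed
(d) forbidden — Δl = +2 (E1 requires Δl = ±1)
(e) forbidden — Δl = +0 (E1 requires Δl = ±1)
(f) forbidden — Δm_l = -3 (E1 requires Δm_l = 0, ±1)
(g) forbidden — Δm_l = -6 (E1 requires Δm_l = 0, ±1)
Total allowed: 1 of 7.

1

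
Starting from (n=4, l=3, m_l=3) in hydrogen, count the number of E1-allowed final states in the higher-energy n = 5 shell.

4

E1 requires Δl = ±1, so l_f ∈ {2, 4}; with 0 ≤ l_f ≤ n_f−1 = 4, the allowed l_f values are {2, 4}.
For l_f = 2: m_f ∈ {m_i−1, m_i, m_i+1} ∩ [−2, 2] = {2} → 1 state.
For l_f = 4: m_f ∈ {m_i−1, m_i, m_i+1} ∩ [−4, 4] = {2, 3, 4} → 3 states.
Total: 4.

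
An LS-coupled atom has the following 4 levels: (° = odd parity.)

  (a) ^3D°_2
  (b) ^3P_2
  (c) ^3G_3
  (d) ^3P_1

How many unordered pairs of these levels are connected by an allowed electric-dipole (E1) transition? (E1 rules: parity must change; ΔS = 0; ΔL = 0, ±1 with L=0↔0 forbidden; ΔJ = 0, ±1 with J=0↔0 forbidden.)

2

(a)–(b): allowed.
(a)–(c): forbidden (ΔL).
(a)–(d): allowed.
(b)–(c): forbidden (parity, ΔL).
(b)–(d): forbidden (parity).
(c)–(d): forbidden (parity, ΔL, ΔJ).
Allowed pairs: 2 of 6.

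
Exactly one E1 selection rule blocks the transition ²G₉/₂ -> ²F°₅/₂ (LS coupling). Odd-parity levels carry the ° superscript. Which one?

the ΔJ = 0, ±1 rule

Reading off the term symbols: S 1/2→1/2, L 4→3, J 9/2→5/2, parity even→odd.
Parity must change: even → odd — ✓.
ΔJ = 0, ±1 (not J=0↔0): J: 9/2 → 5/2, ΔJ = -2 — ✗.
ΔS = 0: S: 1/2 → 1/2 — ✓.
ΔL = 0, ±1 (not L=0↔0): L: 4 → 3, ΔL = -1 — ✓.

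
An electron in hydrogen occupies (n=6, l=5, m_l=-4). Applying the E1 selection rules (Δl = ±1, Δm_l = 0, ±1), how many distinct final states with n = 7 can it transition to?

5

E1 requires Δl = ±1, so l_f ∈ {4, 6}; with 0 ≤ l_f ≤ n_f−1 = 6, the allowed l_f values are {4, 6}.
For l_f = 4: m_f ∈ {m_i−1, m_i, m_i+1} ∩ [−4, 4] = {-4, -3} → 2 states.
For l_f = 6: m_f ∈ {m_i−1, m_i, m_i+1} ∩ [−6, 6] = {-5, -4, -3} → 3 states.
Total: 5.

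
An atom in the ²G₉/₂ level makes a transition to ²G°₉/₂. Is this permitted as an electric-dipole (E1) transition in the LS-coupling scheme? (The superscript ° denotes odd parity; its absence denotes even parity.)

allowed

Reading off the term symbols: S 1/2→1/2, L 4→4, J 9/2→9/2, parity even→odd.
Parity must change: even → odd — satisfied.
ΔS = 0: S: 1/2 → 1/2 — satisfied.
ΔL = 0, ±1 (not L=0↔0): L: 4 → 4, ΔL = +0 — satisfied.
ΔJ = 0, ±1 (not J=0↔0): J: 9/2 → 9/2, ΔJ = +0 — satisfied.
All four E1 rules are satisfied.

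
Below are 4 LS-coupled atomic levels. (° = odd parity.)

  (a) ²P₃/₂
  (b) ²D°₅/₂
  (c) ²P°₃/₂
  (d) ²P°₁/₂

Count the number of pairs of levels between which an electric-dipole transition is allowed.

(a)–(b): allowed.
(a)–(c): allowed.
(a)–(d): allowed.
(b)–(c): forbidden (parity).
(b)–(d): forbidden (parity, ΔJ).
(c)–(d): forbidden (parity).
Allowed pairs: 3 of 6.

3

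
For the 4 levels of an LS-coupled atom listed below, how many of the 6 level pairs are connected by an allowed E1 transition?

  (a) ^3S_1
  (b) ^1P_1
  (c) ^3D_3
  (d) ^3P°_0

(a)–(b): forbidden (parity, ΔS).
(a)–(c): forbidden (parity, ΔL, ΔJ).
(a)–(d): allowed.
(b)–(c): forbidden (parity, ΔS, ΔJ).
(b)–(d): forbidden (ΔS).
(c)–(d): forbidden (ΔJ).
Allowed pairs: 1 of 6.

1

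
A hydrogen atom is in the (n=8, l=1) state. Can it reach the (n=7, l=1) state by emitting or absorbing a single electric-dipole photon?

Δl = 1 − 1 = +0; the E1 rule Δl = ±1 is fails.
The transition is electric-dipole forbidden.

forbidden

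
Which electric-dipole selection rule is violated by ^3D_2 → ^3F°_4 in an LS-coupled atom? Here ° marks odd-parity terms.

Parity must change: even → odd — passes.
ΔS = 0: S: 1 → 1 — passes.
ΔL = 0, ±1 (not L=0↔0): L: 2 → 3, ΔL = +1 — passes.
ΔJ = 0, ±1 (not J=0↔0): J: 2 → 4, ΔJ = +2 — fails.

the ΔJ = 0, ±1 rule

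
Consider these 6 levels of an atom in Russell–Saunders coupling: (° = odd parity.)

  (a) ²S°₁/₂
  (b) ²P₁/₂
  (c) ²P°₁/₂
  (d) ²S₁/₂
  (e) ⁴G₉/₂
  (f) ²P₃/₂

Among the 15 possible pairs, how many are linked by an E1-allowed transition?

5

(a)–(b): allowed.
(a)–(c): forbidden (parity).
(a)–(d): forbidden (ΔL).
(a)–(e): forbidden (ΔS, ΔL, ΔJ).
(a)–(f): allowed.
(b)–(c): allowed.
(b)–(d): forbidden (parity).
(b)–(e): forbidden (parity, ΔS, ΔL, ΔJ).
(b)–(f): forbidden (parity).
(c)–(d): allowed.
(c)–(e): forbidden (ΔS, ΔL, ΔJ).
(c)–(f): allowed.
(d)–(e): forbidden (parity, ΔS, ΔL, ΔJ).
(d)–(f): forbidden (parity).
(e)–(f): forbidden (parity, ΔS, ΔL, ΔJ).
Allowed pairs: 5 of 15.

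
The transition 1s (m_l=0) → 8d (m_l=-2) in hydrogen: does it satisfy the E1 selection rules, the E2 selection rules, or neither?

E2

Δl = 2 − 0 = +2; l_i + l_f = 2.
Δm_l = -2.
E1 (Δl = ±1, |Δm_l| ≤ 1): not satisfied.
E2 (Δl = 0,±2, l_i+l_f ≥ 2, |Δm_l| ≤ 2): satisfied.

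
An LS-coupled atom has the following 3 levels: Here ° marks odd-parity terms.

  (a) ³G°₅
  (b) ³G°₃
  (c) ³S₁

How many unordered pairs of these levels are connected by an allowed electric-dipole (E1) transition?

0

(a)–(b): forbidden (parity, ΔJ).
(a)–(c): forbidden (ΔL, ΔJ).
(b)–(c): forbidden (ΔL, ΔJ).
Allowed pairs: 0 of 3.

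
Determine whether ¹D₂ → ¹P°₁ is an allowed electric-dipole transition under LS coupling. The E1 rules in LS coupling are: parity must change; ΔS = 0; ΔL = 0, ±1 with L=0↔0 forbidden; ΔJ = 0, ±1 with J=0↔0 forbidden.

Initial level: S=0, L=2, J=2, parity even. Final level: S=0, L=1, J=1, parity odd.
Parity must change: even → odd — ok.
ΔS = 0: S: 0 → 0 — ok.
ΔL = 0, ±1 (not L=0↔0): L: 2 → 1, ΔL = -1 — ok.
ΔJ = 0, ±1 (not J=0↔0): J: 2 → 1, ΔJ = -1 — ok.
All four E1 rules are satisfied.

allowed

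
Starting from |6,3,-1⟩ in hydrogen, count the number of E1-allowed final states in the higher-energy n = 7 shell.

E1 requires Δl = ±1, so l_f ∈ {2, 4}; with 0 ≤ l_f ≤ n_f−1 = 6, the allowed l_f values are {2, 4}.
For l_f = 2: m_f ∈ {m_i−1, m_i, m_i+1} ∩ [−2, 2] = {-2, -1, 0} → 3 states.
For l_f = 4: m_f ∈ {m_i−1, m_i, m_i+1} ∩ [−4, 4] = {-2, -1, 0} → 3 states.
Total: 6.

6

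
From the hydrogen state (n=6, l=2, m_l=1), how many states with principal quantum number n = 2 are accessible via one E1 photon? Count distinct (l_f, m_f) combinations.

E1 requires Δl = ±1, so l_f ∈ {1, 3}; with 0 ≤ l_f ≤ n_f−1 = 1, the allowed l_f values are {1}.
For l_f = 1: m_f ∈ {m_i−1, m_i, m_i+1} ∩ [−1, 1] = {0, 1} → 2 states.
Total: 2.

2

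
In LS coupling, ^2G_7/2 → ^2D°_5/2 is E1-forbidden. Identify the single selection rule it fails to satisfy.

the ΔL = 0, ±1 rule

Reading off the term symbols: S 1/2→1/2, L 4→2, J 7/2→5/2, parity even→odd.
Parity must change: even → odd — ✓.
ΔS = 0: S: 1/2 → 1/2 — ✓.
ΔL = 0, ±1 (not L=0↔0): L: 4 → 2, ΔL = -2 — ✗.
ΔJ = 0, ±1 (not J=0↔0): J: 7/2 → 5/2, ΔJ = -1 — ✓.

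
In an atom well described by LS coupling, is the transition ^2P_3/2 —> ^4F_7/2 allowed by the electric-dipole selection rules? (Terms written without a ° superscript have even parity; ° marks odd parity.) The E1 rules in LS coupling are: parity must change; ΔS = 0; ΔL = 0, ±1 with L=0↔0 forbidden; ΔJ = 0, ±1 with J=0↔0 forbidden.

Parity must change: even → even — violated.
ΔS = 0: S: 1/2 → 3/2 — violated.
ΔL = 0, ±1 (not L=0↔0): L: 1 → 3, ΔL = +2 — violated.
ΔJ = 0, ±1 (not J=0↔0): J: 3/2 → 7/2, ΔJ = +2 — violated.
Rule(s) violated: parity, ΔS, ΔL, ΔJ.

forbidden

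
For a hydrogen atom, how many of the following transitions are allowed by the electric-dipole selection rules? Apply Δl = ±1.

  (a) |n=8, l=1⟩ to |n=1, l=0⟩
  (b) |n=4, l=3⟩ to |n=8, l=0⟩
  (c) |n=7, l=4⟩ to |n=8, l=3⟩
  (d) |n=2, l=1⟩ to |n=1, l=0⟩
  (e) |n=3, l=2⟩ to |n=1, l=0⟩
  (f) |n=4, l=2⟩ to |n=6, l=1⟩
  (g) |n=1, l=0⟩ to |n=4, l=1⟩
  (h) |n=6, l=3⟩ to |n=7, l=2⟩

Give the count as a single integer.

6

(a) allowed
(b) forbidden — Δl = -3 (E1 requires Δl = ±1)
(c) allowed
(d) allowed
(e) forbidden — Δl = -2 (E1 requires Δl = ±1)
(f) allowed
(g) allowed
(h) allowed
Total allowed: 6 of 8.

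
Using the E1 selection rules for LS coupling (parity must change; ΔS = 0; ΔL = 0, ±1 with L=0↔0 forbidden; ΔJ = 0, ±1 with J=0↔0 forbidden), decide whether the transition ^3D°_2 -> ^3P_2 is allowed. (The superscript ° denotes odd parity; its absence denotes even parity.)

Parity must change: odd → even — ✓.
ΔS = 0: S: 1 → 1 — ✓.
ΔL = 0, ±1 (not L=0↔0): L: 2 → 1, ΔL = -1 — ✓.
ΔJ = 0, ±1 (not J=0↔0): J: 2 → 2, ΔJ = +0 — ✓.
All four E1 rules are satisfied.

allowed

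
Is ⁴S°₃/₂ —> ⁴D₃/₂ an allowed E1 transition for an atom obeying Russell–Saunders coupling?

Reading off the term symbols: S 3/2→3/2, L 0→2, J 3/2→3/2, parity odd→even.
ΔJ = 0, ±1 (not J=0↔0): J: 3/2 → 3/2, ΔJ = +0 — satisfied.
ΔL = 0, ±1 (not L=0↔0): L: 0 → 2, ΔL = +2 — violated.
ΔS = 0: S: 3/2 → 3/2 — satisfied.
Parity must change: odd → even — satisfied.
Rule(s) violated: ΔL.

forbidden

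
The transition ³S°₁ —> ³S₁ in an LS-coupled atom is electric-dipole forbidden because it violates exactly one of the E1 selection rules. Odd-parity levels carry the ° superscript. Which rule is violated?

Parity must change: odd → even — passes.
ΔS = 0: S: 1 → 1 — passes.
ΔL = 0, ±1 (not L=0↔0): L: 0 → 0, ΔL = +0 — fails.
ΔJ = 0, ±1 (not J=0↔0): J: 1 → 1, ΔJ = +0 — passes.

the L=0 ↔ L=0 exclusion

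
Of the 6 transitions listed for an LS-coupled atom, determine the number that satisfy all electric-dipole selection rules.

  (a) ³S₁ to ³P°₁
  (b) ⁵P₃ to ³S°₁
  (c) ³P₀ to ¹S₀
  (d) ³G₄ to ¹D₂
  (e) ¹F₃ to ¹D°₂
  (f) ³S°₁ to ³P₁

3

(a) allowed
(b) forbidden (ΔS, ΔJ fail)
(c) forbidden (parity, ΔS, ΔJ fail)
(d) forbidden (parity, ΔS, ΔL, ΔJ fail)
(e) allowed
(f) allowed
Total allowed: 3 of 6.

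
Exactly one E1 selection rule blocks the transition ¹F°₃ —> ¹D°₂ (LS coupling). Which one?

Parity must change: odd → odd — fails.
ΔJ = 0, ±1 (not J=0↔0): J: 3 → 2, ΔJ = -1 — passes.
ΔS = 0: S: 0 → 0 — passes.
ΔL = 0, ±1 (not L=0↔0): L: 3 → 2, ΔL = -1 — passes.

parity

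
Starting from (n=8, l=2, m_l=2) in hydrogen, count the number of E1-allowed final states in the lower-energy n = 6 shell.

E1 requires Δl = ±1, so l_f ∈ {1, 3}; with 0 ≤ l_f ≤ n_f−1 = 5, the allowed l_f values are {1, 3}.
For l_f = 1: m_f ∈ {m_i−1, m_i, m_i+1} ∩ [−1, 1] = {1} → 1 state.
For l_f = 3: m_f ∈ {m_i−1, m_i, m_i+1} ∩ [−3, 3] = {1, 2, 3} → 3 states.
Total: 4.

4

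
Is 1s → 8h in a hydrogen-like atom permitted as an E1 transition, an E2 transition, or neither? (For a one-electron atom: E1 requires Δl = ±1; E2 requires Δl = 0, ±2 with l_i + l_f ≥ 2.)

neither

Δl = 5 − 0 = +5; l_i + l_f = 5.
E1 (Δl = ±1): not satisfied.
E2 (Δl = 0,±2, l_i+l_f ≥ 2): not satisfied.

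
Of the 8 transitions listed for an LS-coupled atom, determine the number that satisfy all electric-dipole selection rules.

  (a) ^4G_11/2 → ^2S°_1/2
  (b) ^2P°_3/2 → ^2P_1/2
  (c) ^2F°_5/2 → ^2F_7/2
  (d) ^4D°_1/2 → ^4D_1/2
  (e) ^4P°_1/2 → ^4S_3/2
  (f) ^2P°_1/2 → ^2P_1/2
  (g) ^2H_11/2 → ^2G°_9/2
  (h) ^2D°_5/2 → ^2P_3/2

(a) forbidden (ΔS, ΔL, ΔJ fail)
(b) allowed
(c) allowed
(d) allowed
(e) allowed
(f) allowed
(g) allowed
(h) allowed
Total allowed: 7 of 8.

7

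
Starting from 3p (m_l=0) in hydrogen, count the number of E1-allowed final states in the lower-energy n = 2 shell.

1

E1 requires Δl = ±1, so l_f ∈ {0, 2}; with 0 ≤ l_f ≤ n_f−1 = 1, the allowed l_f values are {0}.
For l_f = 0: m_f ∈ {m_i−1, m_i, m_i+1} ∩ [−0, 0] = {0} → 1 state.
Total: 1.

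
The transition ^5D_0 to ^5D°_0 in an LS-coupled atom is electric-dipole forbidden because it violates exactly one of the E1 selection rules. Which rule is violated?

the J=0 ↔ J=0 exclusion

Reading off the term symbols: S 2→2, L 2→2, J 0→0, parity even→odd.
ΔJ = 0, ±1 (not J=0↔0): J: 0 → 0, ΔJ = +0 — fails.
ΔS = 0: S: 2 → 2 — passes.
Parity must change: even → odd — passes.
ΔL = 0, ±1 (not L=0↔0): L: 2 → 2, ΔL = +0 — passes.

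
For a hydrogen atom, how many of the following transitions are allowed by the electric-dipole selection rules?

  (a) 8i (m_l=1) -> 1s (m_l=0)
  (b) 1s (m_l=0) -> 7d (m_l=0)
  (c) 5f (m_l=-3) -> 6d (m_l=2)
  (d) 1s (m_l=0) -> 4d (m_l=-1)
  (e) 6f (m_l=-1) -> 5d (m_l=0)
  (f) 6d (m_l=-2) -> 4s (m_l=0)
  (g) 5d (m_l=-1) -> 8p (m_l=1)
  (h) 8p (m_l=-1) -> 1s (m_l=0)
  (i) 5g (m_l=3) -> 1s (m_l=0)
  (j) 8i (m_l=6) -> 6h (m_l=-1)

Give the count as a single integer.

2

(a) forbidden — Δl = -6 (E1 requires Δl = ±1)
(b) forbidden — Δl = +2 (E1 requires Δl = ±1)
(c) forbidden — Δm_l = +5 (E1 requires Δm_l = 0, ±1)
(d) forbidden — Δl = +2 (E1 requires Δl = ±1)
(e) allowed
(f) forbidden — Δl = -2 (E1 requires Δl = ±1); Δm_l = +2 (E1 requires Δm_l = 0, ±1)
(g) forbidden — Δm_l = +2 (E1 requires Δm_l = 0, ±1)
(h) allowed
(i) forbidden — Δl = -4 (E1 requires Δl = ±1); Δm_l = -3 (E1 requires Δm_l = 0, ±1)
(j) forbidden — Δm_l = -7 (E1 requires Δm_l = 0, ±1)
Total allowed: 2 of 10.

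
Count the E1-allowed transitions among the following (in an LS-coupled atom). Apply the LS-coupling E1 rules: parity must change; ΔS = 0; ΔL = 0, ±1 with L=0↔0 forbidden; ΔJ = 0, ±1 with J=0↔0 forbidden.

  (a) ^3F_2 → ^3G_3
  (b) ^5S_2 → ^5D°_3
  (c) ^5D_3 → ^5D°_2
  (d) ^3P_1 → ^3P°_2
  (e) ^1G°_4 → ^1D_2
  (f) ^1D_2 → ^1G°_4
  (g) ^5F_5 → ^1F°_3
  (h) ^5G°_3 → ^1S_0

(a) forbidden (parity fails)
(b) forbidden (ΔL fails)
(c) allowed
(d) allowed
(e) forbidden (ΔL, ΔJ fail)
(f) forbidden (ΔL, ΔJ fail)
(g) forbidden (ΔS, ΔJ fail)
(h) forbidden (ΔS, ΔL, ΔJ fail)
Total allowed: 2 of 8.

2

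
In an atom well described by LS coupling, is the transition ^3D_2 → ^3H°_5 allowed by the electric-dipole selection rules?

forbidden

Parity must change: even → odd — passes.
ΔS = 0: S: 1 → 1 — passes.
ΔL = 0, ±1 (not L=0↔0): L: 2 → 5, ΔL = +3 — fails.
ΔJ = 0, ±1 (not J=0↔0): J: 2 → 5, ΔJ = +3 — fails.
Rule(s) violated: ΔL, ΔJ.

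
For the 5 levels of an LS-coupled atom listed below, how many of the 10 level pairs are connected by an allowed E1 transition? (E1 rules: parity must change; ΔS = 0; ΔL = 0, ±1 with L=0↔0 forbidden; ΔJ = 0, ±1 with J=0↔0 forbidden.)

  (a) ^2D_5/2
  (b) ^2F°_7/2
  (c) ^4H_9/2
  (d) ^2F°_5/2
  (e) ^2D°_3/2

3

(a)–(b): allowed.
(a)–(c): forbidden (parity, ΔS, ΔL, ΔJ).
(a)–(d): allowed.
(a)–(e): allowed.
(b)–(c): forbidden (ΔS, ΔL).
(b)–(d): forbidden (parity).
(b)–(e): forbidden (parity, ΔJ).
(c)–(d): forbidden (ΔS, ΔL, ΔJ).
(c)–(e): forbidden (ΔS, ΔL, ΔJ).
(d)–(e): forbidden (parity).
Allowed pairs: 3 of 10.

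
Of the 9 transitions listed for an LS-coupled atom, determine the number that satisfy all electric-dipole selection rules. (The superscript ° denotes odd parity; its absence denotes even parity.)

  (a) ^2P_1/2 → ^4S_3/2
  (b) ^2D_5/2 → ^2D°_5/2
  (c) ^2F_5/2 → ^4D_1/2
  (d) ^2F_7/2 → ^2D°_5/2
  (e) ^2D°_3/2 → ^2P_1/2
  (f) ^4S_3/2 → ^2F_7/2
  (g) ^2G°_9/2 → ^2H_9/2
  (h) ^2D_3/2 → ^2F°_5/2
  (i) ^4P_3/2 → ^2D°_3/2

(a) forbidden (parity, ΔS fail)
(b) allowed
(c) forbidden (parity, ΔS, ΔJ fail)
(d) allowed
(e) allowed
(f) forbidden (parity, ΔS, ΔL, ΔJ fail)
(g) allowed
(h) allowed
(i) forbidden (ΔS fails)
Total allowed: 5 of 9.

5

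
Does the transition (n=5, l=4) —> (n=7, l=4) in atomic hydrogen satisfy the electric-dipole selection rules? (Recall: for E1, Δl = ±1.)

Initial l = 4, final l = 4, so Δl = +0. E1 requires Δl = ±1: fails.
The transition is electric-dipole forbidden.

forbidden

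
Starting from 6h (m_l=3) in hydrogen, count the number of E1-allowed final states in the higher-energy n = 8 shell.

E1 requires Δl = ±1, so l_f ∈ {4, 6}; with 0 ≤ l_f ≤ n_f−1 = 7, the allowed l_f values are {4, 6}.
For l_f = 4: m_f ∈ {m_i−1, m_i, m_i+1} ∩ [−4, 4] = {2, 3, 4} → 3 states.
For l_f = 6: m_f ∈ {m_i−1, m_i, m_i+1} ∩ [−6, 6] = {2, 3, 4} → 3 states.
Total: 6.

6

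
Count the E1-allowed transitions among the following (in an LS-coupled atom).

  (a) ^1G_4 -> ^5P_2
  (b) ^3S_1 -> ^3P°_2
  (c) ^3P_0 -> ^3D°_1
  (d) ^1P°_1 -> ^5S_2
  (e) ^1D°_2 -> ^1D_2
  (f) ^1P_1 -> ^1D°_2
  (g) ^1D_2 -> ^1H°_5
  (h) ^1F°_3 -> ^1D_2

5

(a) forbidden (parity, ΔS, ΔL, ΔJ fail)
(b) allowed
(c) allowed
(d) forbidden (ΔS fails)
(e) allowed
(f) allowed
(g) forbidden (ΔL, ΔJ fail)
(h) allowed
Total allowed: 5 of 8.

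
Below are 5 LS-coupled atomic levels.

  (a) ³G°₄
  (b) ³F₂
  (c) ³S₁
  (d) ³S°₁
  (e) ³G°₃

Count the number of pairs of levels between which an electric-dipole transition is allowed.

(a)–(b): forbidden (ΔJ).
(a)–(c): forbidden (ΔL, ΔJ).
(a)–(d): forbidden (parity, ΔL, ΔJ).
(a)–(e): forbidden (parity).
(b)–(c): forbidden (parity, ΔL).
(b)–(d): forbidden (ΔL).
(b)–(e): allowed.
(c)–(d): forbidden (ΔL).
(c)–(e): forbidden (ΔL, ΔJ).
(d)–(e): forbidden (parity, ΔL, ΔJ).
Allowed pairs: 1 of 10.

1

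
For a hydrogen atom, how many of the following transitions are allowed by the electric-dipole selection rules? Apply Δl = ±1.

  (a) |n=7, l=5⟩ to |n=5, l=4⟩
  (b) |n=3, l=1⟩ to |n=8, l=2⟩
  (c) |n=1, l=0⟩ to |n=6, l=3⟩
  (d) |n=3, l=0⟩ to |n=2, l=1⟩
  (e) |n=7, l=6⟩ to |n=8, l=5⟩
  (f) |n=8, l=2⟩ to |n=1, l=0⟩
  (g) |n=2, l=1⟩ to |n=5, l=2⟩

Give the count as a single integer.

5

(a) allowed
(b) allowed
(c) forbidden — Δl = +3 (E1 requires Δl = ±1)
(d) allowed
(e) allowed
(f) forbidden — Δl = -2 (E1 requires Δl = ±1)
(g) allowed
Total allowed: 5 of 7.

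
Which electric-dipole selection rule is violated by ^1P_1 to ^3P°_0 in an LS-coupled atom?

the ΔS = 0 rule

Initial level: S=0, L=1, J=1, parity even. Final level: S=1, L=1, J=0, parity odd.
ΔJ = 0, ±1 (not J=0↔0): J: 1 → 0, ΔJ = -1 — ok.
Parity must change: even → odd — ok.
ΔL = 0, ±1 (not L=0↔0): L: 1 → 1, ΔL = +0 — ok.
ΔS = 0: S: 0 → 1 — fails.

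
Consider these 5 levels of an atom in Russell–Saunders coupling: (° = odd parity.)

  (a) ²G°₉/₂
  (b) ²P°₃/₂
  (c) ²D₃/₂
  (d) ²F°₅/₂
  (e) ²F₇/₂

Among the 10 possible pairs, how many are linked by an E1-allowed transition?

4

(a)–(b): forbidden (parity, ΔL, ΔJ).
(a)–(c): forbidden (ΔL, ΔJ).
(a)–(d): forbidden (parity, ΔJ).
(a)–(e): allowed.
(b)–(c): allowed.
(b)–(d): forbidden (parity, ΔL).
(b)–(e): forbidden (ΔL, ΔJ).
(c)–(d): allowed.
(c)–(e): forbidden (parity, ΔJ).
(d)–(e): allowed.
Allowed pairs: 4 of 10.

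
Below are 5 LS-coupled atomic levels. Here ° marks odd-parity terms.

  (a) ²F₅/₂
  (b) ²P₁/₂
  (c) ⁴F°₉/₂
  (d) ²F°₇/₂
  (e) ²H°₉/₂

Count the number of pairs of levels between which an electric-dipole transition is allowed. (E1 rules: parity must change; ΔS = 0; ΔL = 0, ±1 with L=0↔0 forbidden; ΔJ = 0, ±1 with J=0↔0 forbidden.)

(a)–(b): forbidden (parity, ΔL, ΔJ).
(a)–(c): forbidden (ΔS, ΔJ).
(a)–(d): allowed.
(a)–(e): forbidden (ΔL, ΔJ).
(b)–(c): forbidden (ΔS, ΔL, ΔJ).
(b)–(d): forbidden (ΔL, ΔJ).
(b)–(e): forbidden (ΔL, ΔJ).
(c)–(d): forbidden (parity, ΔS).
(c)–(e): forbidden (parity, ΔS, ΔL).
(d)–(e): forbidden (parity, ΔL).
Allowed pairs: 1 of 10.

1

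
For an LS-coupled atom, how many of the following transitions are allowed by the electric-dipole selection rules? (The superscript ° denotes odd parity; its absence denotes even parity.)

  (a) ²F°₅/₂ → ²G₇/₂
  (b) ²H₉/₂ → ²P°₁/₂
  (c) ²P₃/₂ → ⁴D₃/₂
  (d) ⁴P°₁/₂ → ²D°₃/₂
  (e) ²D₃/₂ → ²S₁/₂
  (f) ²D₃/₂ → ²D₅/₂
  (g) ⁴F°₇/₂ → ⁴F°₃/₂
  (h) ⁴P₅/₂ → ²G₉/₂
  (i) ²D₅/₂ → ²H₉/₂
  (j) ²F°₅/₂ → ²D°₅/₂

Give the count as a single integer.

(a) allowed
(b) forbidden (ΔL, ΔJ fail)
(c) forbidden (parity, ΔS fail)
(d) forbidden (parity, ΔS fail)
(e) forbidden (parity, ΔL fail)
(f) forbidden (parity fails)
(g) forbidden (parity, ΔJ fail)
(h) forbidden (parity, ΔS, ΔL, ΔJ fail)
(i) forbidden (parity, ΔL, ΔJ fail)
(j) forbidden (parity fails)
Total allowed: 1 of 10.

1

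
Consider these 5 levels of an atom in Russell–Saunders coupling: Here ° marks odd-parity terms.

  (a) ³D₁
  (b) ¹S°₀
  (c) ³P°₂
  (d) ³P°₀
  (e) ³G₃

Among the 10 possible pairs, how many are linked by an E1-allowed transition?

(a)–(b): forbidden (ΔS, ΔL).
(a)–(c): allowed.
(a)–(d): allowed.
(a)–(e): forbidden (parity, ΔL, ΔJ).
(b)–(c): forbidden (parity, ΔS, ΔJ).
(b)–(d): forbidden (parity, ΔS, ΔJ).
(b)–(e): forbidden (ΔS, ΔL, ΔJ).
(c)–(d): forbidden (parity, ΔJ).
(c)–(e): forbidden (ΔL).
(d)–(e): forbidden (ΔL, ΔJ).
Allowed pairs: 2 of 10.

2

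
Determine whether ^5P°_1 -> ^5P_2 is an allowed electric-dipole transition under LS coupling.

allowed

Initial level: S=2, L=1, J=1, parity odd. Final level: S=2, L=1, J=2, parity even.
ΔS = 0: S: 2 → 2 — satisfied.
Parity must change: odd → even — satisfied.
ΔJ = 0, ±1 (not J=0↔0): J: 1 → 2, ΔJ = +1 — satisfied.
ΔL = 0, ±1 (not L=0↔0): L: 1 → 1, ΔL = +0 — satisfied.
All four E1 rules are satisfied.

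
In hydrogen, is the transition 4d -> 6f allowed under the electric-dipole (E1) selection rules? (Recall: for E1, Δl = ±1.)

allowed

l: 2 → 3 (Δl = +1). Δl = ±1 ok.
All E1 selection rules are satisfied.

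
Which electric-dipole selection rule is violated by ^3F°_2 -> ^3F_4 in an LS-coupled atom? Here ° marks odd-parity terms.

the ΔJ = 0, ±1 rule

Initial level: S=1, L=3, J=2, parity odd. Final level: S=1, L=3, J=4, parity even.
ΔJ = 0, ±1 (not J=0↔0): J: 2 → 4, ΔJ = +2 — violated.
ΔL = 0, ±1 (not L=0↔0): L: 3 → 3, ΔL = +0 — satisfied.
ΔS = 0: S: 1 → 1 — satisfied.
Parity must change: odd → even — satisfied.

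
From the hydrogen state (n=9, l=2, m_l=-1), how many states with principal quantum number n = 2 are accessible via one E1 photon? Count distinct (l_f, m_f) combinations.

2

E1 requires Δl = ±1, so l_f ∈ {1, 3}; with 0 ≤ l_f ≤ n_f−1 = 1, the allowed l_f values are {1}.
For l_f = 1: m_f ∈ {m_i−1, m_i, m_i+1} ∩ [−1, 1] = {-1, 0} → 2 states.
Total: 2.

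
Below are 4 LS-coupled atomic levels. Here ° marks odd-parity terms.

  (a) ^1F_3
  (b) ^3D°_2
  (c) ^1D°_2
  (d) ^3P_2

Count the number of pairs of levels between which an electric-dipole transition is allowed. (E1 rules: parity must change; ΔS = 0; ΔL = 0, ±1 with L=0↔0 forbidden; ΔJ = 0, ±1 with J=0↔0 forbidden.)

2

(a)–(b): forbidden (ΔS).
(a)–(c): allowed.
(a)–(d): forbidden (parity, ΔS, ΔL).
(b)–(c): forbidden (parity, ΔS).
(b)–(d): allowed.
(c)–(d): forbidden (ΔS).
Allowed pairs: 2 of 6.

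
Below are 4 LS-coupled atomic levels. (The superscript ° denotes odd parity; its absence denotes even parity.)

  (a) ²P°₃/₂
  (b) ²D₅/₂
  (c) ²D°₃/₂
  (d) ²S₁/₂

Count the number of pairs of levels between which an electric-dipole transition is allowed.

(a)–(b): allowed.
(a)–(c): forbidden (parity).
(a)–(d): allowed.
(b)–(c): allowed.
(b)–(d): forbidden (parity, ΔL, ΔJ).
(c)–(d): forbidden (ΔL).
Allowed pairs: 3 of 6.

3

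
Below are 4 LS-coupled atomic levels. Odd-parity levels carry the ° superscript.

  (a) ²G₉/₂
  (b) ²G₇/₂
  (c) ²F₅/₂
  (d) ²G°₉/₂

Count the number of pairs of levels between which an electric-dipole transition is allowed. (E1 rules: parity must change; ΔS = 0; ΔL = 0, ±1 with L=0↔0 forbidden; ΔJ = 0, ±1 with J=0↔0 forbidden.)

(a)–(b): forbidden (parity).
(a)–(c): forbidden (parity, ΔJ).
(a)–(d): allowed.
(b)–(c): forbidden (parity).
(b)–(d): allowed.
(c)–(d): forbidden (ΔJ).
Allowed pairs: 2 of 6.

2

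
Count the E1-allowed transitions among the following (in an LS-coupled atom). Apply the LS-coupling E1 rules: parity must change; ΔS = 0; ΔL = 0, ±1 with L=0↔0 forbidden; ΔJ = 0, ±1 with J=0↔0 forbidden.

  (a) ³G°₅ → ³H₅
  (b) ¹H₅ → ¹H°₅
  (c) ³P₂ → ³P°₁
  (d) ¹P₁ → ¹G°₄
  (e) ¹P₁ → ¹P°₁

(a) allowed
(b) allowed
(c) allowed
(d) forbidden (ΔL, ΔJ fail)
(e) allowed
Total allowed: 4 of 5.

4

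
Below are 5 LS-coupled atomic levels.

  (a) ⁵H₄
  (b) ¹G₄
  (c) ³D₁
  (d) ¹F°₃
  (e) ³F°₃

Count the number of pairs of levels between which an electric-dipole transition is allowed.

1

(a)–(b): forbidden (parity, ΔS).
(a)–(c): forbidden (parity, ΔS, ΔL, ΔJ).
(a)–(d): forbidden (ΔS, ΔL).
(a)–(e): forbidden (ΔS, ΔL).
(b)–(c): forbidden (parity, ΔS, ΔL, ΔJ).
(b)–(d): allowed.
(b)–(e): forbidden (ΔS).
(c)–(d): forbidden (ΔS, ΔJ).
(c)–(e): forbidden (ΔJ).
(d)–(e): forbidden (parity, ΔS).
Allowed pairs: 1 of 10.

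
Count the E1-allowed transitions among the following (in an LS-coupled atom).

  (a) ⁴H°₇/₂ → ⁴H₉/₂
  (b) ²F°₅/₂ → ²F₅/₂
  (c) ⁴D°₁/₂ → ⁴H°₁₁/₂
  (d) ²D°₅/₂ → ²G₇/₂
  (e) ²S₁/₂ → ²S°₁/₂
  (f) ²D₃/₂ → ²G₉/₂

(a) allowed
(b) allowed
(c) forbidden (parity, ΔL, ΔJ fail)
(d) forbidden (ΔL fails)
(e) forbidden (ΔL fails)
(f) forbidden (parity, ΔL, ΔJ fail)
Total allowed: 2 of 6.

2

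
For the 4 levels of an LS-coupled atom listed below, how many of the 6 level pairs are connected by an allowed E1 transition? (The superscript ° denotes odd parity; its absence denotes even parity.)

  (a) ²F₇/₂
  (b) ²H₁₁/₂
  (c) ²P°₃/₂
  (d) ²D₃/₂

1

(a)–(b): forbidden (parity, ΔL, ΔJ).
(a)–(c): forbidden (ΔL, ΔJ).
(a)–(d): forbidden (parity, ΔJ).
(b)–(c): forbidden (ΔL, ΔJ).
(b)–(d): forbidden (parity, ΔL, ΔJ).
(c)–(d): allowed.
Allowed pairs: 1 of 6.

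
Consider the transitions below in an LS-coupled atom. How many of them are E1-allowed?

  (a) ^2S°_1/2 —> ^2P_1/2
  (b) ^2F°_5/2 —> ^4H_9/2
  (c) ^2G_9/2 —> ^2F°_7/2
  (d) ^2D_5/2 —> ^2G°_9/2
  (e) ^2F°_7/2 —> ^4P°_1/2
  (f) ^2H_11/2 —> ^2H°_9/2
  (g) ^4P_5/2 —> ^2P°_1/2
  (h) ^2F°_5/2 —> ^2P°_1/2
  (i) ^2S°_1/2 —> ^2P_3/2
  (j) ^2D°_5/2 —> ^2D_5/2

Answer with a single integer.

5

(a) allowed
(b) forbidden (ΔS, ΔL, ΔJ fail)
(c) allowed
(d) forbidden (ΔL, ΔJ fail)
(e) forbidden (parity, ΔS, ΔL, ΔJ fail)
(f) allowed
(g) forbidden (ΔS, ΔJ fail)
(h) forbidden (parity, ΔL, ΔJ fail)
(i) allowed
(j) allowed
Total allowed: 5 of 10.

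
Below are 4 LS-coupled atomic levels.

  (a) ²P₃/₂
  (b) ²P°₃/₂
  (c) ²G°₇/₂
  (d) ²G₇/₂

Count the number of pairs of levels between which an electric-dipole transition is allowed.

2

(a)–(b): allowed.
(a)–(c): forbidden (ΔL, ΔJ).
(a)–(d): forbidden (parity, ΔL, ΔJ).
(b)–(c): forbidden (parity, ΔL, ΔJ).
(b)–(d): forbidden (ΔL, ΔJ).
(c)–(d): allowed.
Allowed pairs: 2 of 6.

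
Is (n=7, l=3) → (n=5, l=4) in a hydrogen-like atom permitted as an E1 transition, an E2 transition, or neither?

Δl = 4 − 3 = +1; l_i + l_f = 7.
E1 (Δl = ±1): satisfied.
E2 (Δl = 0,±2, l_i+l_f ≥ 2): not satisfied.

E1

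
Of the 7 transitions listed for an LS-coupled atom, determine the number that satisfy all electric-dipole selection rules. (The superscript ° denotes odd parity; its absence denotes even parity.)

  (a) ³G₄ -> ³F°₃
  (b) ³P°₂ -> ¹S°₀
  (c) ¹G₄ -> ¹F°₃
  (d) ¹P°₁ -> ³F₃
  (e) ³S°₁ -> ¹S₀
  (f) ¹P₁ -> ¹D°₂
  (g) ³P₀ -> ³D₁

3

(a) allowed
(b) forbidden (parity, ΔS, ΔJ fail)
(c) allowed
(d) forbidden (ΔS, ΔL, ΔJ fail)
(e) forbidden (ΔS, ΔL fail)
(f) allowed
(g) forbidden (parity fails)
Total allowed: 3 of 7.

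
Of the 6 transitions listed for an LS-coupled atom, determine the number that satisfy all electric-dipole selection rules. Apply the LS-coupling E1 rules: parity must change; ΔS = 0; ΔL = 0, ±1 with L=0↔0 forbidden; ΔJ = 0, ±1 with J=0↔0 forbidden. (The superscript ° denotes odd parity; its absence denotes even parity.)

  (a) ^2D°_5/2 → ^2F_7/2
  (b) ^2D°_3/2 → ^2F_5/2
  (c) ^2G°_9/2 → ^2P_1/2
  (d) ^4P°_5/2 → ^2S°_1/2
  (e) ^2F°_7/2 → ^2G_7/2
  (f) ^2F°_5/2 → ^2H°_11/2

(a) allowed
(b) allowed
(c) forbidden (ΔL, ΔJ fail)
(d) forbidden (parity, ΔS, ΔJ fail)
(e) allowed
(f) forbidden (parity, ΔL, ΔJ fail)
Total allowed: 3 of 6.

3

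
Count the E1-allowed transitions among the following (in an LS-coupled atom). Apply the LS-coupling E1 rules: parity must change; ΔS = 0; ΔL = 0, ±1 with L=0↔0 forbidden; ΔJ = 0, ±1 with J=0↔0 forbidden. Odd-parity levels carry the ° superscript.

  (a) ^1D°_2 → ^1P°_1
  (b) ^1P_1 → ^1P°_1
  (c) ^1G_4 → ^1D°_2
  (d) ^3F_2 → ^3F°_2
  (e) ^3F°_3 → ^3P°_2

2

(a) forbidden (parity fails)
(b) allowed
(c) forbidden (ΔL, ΔJ fail)
(d) allowed
(e) forbidden (parity, ΔL fail)
Total allowed: 2 of 5.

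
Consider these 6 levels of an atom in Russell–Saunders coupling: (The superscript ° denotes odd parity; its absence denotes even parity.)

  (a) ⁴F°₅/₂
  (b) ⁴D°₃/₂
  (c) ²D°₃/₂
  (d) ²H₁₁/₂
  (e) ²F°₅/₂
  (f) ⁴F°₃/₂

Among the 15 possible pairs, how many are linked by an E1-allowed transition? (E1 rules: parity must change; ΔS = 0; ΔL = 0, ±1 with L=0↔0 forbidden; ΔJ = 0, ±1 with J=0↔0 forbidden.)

(a)–(b): forbidden (parity).
(a)–(c): forbidden (parity, ΔS).
(a)–(d): forbidden (ΔS, ΔL, ΔJ).
(a)–(e): forbidden (parity, ΔS).
(a)–(f): forbidden (parity).
(b)–(c): forbidden (parity, ΔS).
(b)–(d): forbidden (ΔS, ΔL, ΔJ).
(b)–(e): forbidden (parity, ΔS).
(b)–(f): forbidden (parity).
(c)–(d): forbidden (ΔL, ΔJ).
(c)–(e): forbidden (parity).
(c)–(f): forbidden (parity, ΔS).
(d)–(e): forbidden (ΔL, ΔJ).
(d)–(f): forbidden (ΔS, ΔL, ΔJ).
(e)–(f): forbidden (parity, ΔS).
Allowed pairs: 0 of 15.

0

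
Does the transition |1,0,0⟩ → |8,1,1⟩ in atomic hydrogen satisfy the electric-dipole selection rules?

allowed

Initial l = 0, final l = 1, so Δl = +1. E1 requires Δl = ±1: passes.
Δm_l = 1 − (0) = +1. E1 requires Δm_l = 0, ±1: passes.
All E1 selection rules are satisfied.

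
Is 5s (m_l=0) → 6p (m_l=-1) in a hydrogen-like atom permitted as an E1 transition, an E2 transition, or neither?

Δl = 1 − 0 = +1; l_i + l_f = 1.
Δm_l = -1.
E1 (Δl = ±1, |Δm_l| ≤ 1): satisfied.
E2 (Δl = 0,±2, l_i+l_f ≥ 2, |Δm_l| ≤ 2): not satisfied.

E1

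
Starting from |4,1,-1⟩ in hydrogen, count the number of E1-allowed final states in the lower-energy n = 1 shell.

1

E1 requires Δl = ±1, so l_f ∈ {0, 2}; with 0 ≤ l_f ≤ n_f−1 = 0, the allowed l_f values are {0}.
For l_f = 0: m_f ∈ {m_i−1, m_i, m_i+1} ∩ [−0, 0] = {0} → 1 state.
Total: 1.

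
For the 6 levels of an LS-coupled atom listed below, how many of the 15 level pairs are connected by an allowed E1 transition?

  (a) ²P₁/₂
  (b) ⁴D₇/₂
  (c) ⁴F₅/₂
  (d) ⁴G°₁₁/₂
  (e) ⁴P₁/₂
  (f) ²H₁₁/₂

(a)–(b): forbidden (parity, ΔS, ΔJ).
(a)–(c): forbidden (parity, ΔS, ΔL, ΔJ).
(a)–(d): forbidden (ΔS, ΔL, ΔJ).
(a)–(e): forbidden (parity, ΔS).
(a)–(f): forbidden (parity, ΔL, ΔJ).
(b)–(c): forbidden (parity).
(b)–(d): forbidden (ΔL, ΔJ).
(b)–(e): forbidden (parity, ΔJ).
(b)–(f): forbidden (parity, ΔS, ΔL, ΔJ).
(c)–(d): forbidden (ΔJ).
(c)–(e): forbidden (parity, ΔL, ΔJ).
(c)–(f): forbidden (parity, ΔS, ΔL, ΔJ).
(d)–(e): forbidden (ΔL, ΔJ).
(d)–(f): forbidden (ΔS).
(e)–(f): forbidden (parity, ΔS, ΔL, ΔJ).
Allowed pairs: 0 of 15.

0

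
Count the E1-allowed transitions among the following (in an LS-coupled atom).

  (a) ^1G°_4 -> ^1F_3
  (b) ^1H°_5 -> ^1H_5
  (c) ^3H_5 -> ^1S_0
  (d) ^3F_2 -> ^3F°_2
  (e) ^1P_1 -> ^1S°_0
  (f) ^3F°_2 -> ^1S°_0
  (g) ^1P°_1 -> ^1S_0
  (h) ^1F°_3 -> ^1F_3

(a) allowed
(b) allowed
(c) forbidden (parity, ΔS, ΔL, ΔJ fail)
(d) allowed
(e) allowed
(f) forbidden (parity, ΔS, ΔL, ΔJ fail)
(g) allowed
(h) allowed
Total allowed: 6 of 8.

6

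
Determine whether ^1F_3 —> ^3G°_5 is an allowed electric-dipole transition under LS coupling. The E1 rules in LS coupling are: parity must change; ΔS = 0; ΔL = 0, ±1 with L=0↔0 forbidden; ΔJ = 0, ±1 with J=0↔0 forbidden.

Reading off the term symbols: S 0→1, L 3→4, J 3→5, parity even→odd.
Parity must change: even → odd — satisfied.
ΔS = 0: S: 0 → 1 — violated.
ΔL = 0, ±1 (not L=0↔0): L: 3 → 4, ΔL = +1 — satisfied.
ΔJ = 0, ±1 (not J=0↔0): J: 3 → 5, ΔJ = +2 — violated.
Rule(s) violated: ΔS, ΔJ.

forbidden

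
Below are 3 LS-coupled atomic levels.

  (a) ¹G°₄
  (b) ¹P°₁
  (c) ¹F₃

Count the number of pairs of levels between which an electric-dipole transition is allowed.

1

(a)–(b): forbidden (parity, ΔL, ΔJ).
(a)–(c): allowed.
(b)–(c): forbidden (ΔL, ΔJ).
Allowed pairs: 1 of 3.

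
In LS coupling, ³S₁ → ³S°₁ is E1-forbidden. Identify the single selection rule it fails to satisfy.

Initial level: S=1, L=0, J=1, parity even. Final level: S=1, L=0, J=1, parity odd.
Parity must change: even → odd — ✓.
ΔS = 0: S: 1 → 1 — ✓.
ΔL = 0, ±1 (not L=0↔0): L: 0 → 0, ΔL = +0 — ✗.
ΔJ = 0, ±1 (not J=0↔0): J: 1 → 1, ΔJ = +0 — ✓.

the L=0 ↔ L=0 exclusion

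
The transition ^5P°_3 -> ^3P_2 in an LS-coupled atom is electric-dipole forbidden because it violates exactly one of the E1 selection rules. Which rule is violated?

the ΔS = 0 rule

Reading off the term symbols: S 2→1, L 1→1, J 3→2, parity odd→even.
ΔS = 0: S: 2 → 1 — violated.
Parity must change: odd → even — satisfied.
ΔJ = 0, ±1 (not J=0↔0): J: 3 → 2, ΔJ = -1 — satisfied.
ΔL = 0, ±1 (not L=0↔0): L: 1 → 1, ΔL = +0 — satisfied.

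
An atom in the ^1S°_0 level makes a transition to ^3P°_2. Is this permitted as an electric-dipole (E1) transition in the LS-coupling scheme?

forbidden

Reading off the term symbols: S 0→1, L 0→1, J 0→2, parity odd→odd.
Parity must change: odd → odd — fails.
ΔS = 0: S: 0 → 1 — fails.
ΔL = 0, ±1 (not L=0↔0): L: 0 → 1, ΔL = +1 — ok.
ΔJ = 0, ±1 (not J=0↔0): J: 0 → 2, ΔJ = +2 — fails.
Rule(s) violated: parity, ΔS, ΔJ.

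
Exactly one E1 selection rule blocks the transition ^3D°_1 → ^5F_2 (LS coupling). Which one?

the ΔS = 0 rule

Parity must change: odd → even — ok.
ΔJ = 0, ±1 (not J=0↔0): J: 1 → 2, ΔJ = +1 — ok.
ΔS = 0: S: 1 → 2 — fails.
ΔL = 0, ±1 (not L=0↔0): L: 2 → 3, ΔL = +1 — ok.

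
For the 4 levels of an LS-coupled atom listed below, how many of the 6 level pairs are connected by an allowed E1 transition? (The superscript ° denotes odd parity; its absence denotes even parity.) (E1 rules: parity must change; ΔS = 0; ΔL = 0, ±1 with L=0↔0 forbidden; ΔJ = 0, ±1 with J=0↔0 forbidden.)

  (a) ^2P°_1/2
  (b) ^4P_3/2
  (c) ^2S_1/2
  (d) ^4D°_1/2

2

(a)–(b): forbidden (ΔS).
(a)–(c): allowed.
(a)–(d): forbidden (parity, ΔS).
(b)–(c): forbidden (parity, ΔS).
(b)–(d): allowed.
(c)–(d): forbidden (ΔS, ΔL).
Allowed pairs: 2 of 6.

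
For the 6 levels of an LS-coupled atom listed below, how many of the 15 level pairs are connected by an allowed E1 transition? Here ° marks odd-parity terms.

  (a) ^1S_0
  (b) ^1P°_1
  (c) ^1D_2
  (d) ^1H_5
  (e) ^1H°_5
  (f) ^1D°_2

4

(a)–(b): allowed.
(a)–(c): forbidden (parity, ΔL, ΔJ).
(a)–(d): forbidden (parity, ΔL, ΔJ).
(a)–(e): forbidden (ΔL, ΔJ).
(a)–(f): forbidden (ΔL, ΔJ).
(b)–(c): allowed.
(b)–(d): forbidden (ΔL, ΔJ).
(b)–(e): forbidden (parity, ΔL, ΔJ).
(b)–(f): forbidden (parity).
(c)–(d): forbidden (parity, ΔL, ΔJ).
(c)–(e): forbidden (ΔL, ΔJ).
(c)–(f): allowed.
(d)–(e): allowed.
(d)–(f): forbidden (ΔL, ΔJ).
(e)–(f): forbidden (parity, ΔL, ΔJ).
Allowed pairs: 4 of 15.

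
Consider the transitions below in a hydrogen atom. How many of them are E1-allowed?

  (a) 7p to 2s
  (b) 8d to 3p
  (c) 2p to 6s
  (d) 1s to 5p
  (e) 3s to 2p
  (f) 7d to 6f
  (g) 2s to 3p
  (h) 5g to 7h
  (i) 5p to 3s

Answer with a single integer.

9

(a) allowed
(b) allowed
(c) allowed
(d) allowed
(e) allowed
(f) allowed
(g) allowed
(h) allowed
(i) allowed
Total allowed: 9 of 9.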